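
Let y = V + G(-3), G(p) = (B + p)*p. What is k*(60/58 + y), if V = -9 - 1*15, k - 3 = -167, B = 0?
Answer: 66420/29 ≈ 2290.3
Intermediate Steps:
k = -164 (k = 3 - 167 = -164)
G(p) = p**2 (G(p) = (0 + p)*p = p*p = p**2)
V = -24 (V = -9 - 15 = -24)
y = -15 (y = -24 + (-3)**2 = -24 + 9 = -15)
k*(60/58 + y) = -164*(60/58 - 15) = -164*(60*(1/58) - 15) = -164*(30/29 - 15) = -164*(-405/29) = 66420/29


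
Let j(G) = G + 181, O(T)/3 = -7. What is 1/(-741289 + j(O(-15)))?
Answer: -1/741129 ≈ -1.3493e-6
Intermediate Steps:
O(T) = -21 (O(T) = 3*(-7) = -21)
j(G) = 181 + G
1/(-741289 + j(O(-15))) = 1/(-741289 + (181 - 21)) = 1/(-741289 + 160) = 1/(-741129) = -1/741129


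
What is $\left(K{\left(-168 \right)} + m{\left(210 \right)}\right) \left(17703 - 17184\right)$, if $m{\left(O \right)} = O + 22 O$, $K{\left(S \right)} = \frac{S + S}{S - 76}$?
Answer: $\frac{152956566}{61} \approx 2.5075 \cdot 10^{6}$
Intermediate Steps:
$K{\left(S \right)} = \frac{2 S}{-76 + S}$
$m{\left(O \right)} = 23 O$
$\left(K{\left(-168 \right)} + m{\left(210 \right)}\right) \left(17703 - 17184\right) = \left(2 \left(-168\right) \frac{1}{-76 - 168} + 23 \cdot 210\right) \left(17703 - 17184\right) = \left(2 \left(-168\right) \frac{1}{-244} + 4830\right) 519 = \left(2 \left(-168\right) \left(- \frac{1}{244}\right) + 4830\right) 519 = \left(\frac{84}{61} + 4830\right) 519 = \frac{294714}{61} \cdot 519 = \frac{152956566}{61}$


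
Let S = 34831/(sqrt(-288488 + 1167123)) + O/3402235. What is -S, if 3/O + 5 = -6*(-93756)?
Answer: -3/1913862656785 - 34831*sqrt(878635)/878635 ≈ -37.159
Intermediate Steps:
O = 3/562531 (O = 3/(-5 - 6*(-93756)) = 3/(-5 + 562536) = 3/562531 ≈ 5.3330e-6)
S = 3/1913862656785 + 34831*sqrt(878635)/878635 (S = 34831/(sqrt(-288488 + 1167123)) + (3/562531)/3402235 = 34831/(sqrt(878635)) + (3/562531)*(1/3402235) = 34831*(sqrt(878635)/878635) + 3/1913862656785 = 34831*sqrt(878635)/878635 + 3/1913862656785 = 3/1913862656785 + 34831*sqrt(878635)/878635 ≈ 37.159)
-S = -(3/1913862656785 + 34831*sqrt(878635)/878635) = -3/1913862656785 - 34831*sqrt(878635)/878635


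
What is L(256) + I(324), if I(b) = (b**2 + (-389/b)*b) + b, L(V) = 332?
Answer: 105243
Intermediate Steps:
I(b) = -389 + b + b**2 (I(b) = (b**2 - 389) + b = (-389 + b**2) + b = -389 + b + b**2)
L(256) + I(324) = 332 + (-389 + 324 + 324**2) = 332 + (-389 + 324 + 104976) = 332 + 104911 = 105243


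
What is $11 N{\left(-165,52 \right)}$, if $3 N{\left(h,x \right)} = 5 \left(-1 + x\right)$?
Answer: $935$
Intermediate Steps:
$N{\left(h,x \right)} = - \frac{5}{3} + \frac{5 x}{3}$ ($N{\left(h,x \right)} = \frac{5 \left(-1 + x\right)}{3} = \frac{-5 + 5 x}{3} = - \frac{5}{3} + \frac{5 x}{3}$)
$11 N{\left(-165,52 \right)} = 11 \left(- \frac{5}{3} + \frac{5}{3} \cdot 52\right) = 11 \left(- \frac{5}{3} + \frac{260}{3}\right) = 11 \cdot 85 = 935$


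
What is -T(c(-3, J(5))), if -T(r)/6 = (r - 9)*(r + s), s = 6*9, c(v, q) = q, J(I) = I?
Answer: -1416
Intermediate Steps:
s = 54
T(r) = -6*(-9 + r)*(54 + r) (T(r) = -6*(r - 9)*(r + 54) = -6*(-9 + r)*(54 + r))
-T(c(-3, J(5))) = -(2916 - 270*5 - 6*5**2) = -(2916 - 1350 - 6*25) = -(2916 - 1350 - 150) = -1*1416 = -1416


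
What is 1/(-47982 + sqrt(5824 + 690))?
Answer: -23991/1151132905 - sqrt(6514)/2302265810 ≈ -2.0876e-5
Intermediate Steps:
1/(-47982 + sqrt(5824 + 690)) = 1/(-47982 + sqrt(6514))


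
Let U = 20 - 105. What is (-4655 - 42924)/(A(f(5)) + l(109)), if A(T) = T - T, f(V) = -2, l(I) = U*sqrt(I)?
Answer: 47579*sqrt(109)/9265 ≈ 53.615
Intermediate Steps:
U = -85
l(I) = -85*sqrt(I)
A(T) = 0
(-4655 - 42924)/(A(f(5)) + l(109)) = (-4655 - 42924)/(0 - 85*sqrt(109)) = -47579*(-sqrt(109)/9265) = -(-47579)*sqrt(109)/9265 = 47579*sqrt(109)/9265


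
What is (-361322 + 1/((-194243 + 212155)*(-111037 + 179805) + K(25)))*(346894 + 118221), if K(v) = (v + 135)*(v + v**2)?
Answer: -207024570393401139365/1231876416 ≈ -1.6806e+11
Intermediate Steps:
K(v) = (135 + v)*(v + v**2)
(-361322 + 1/((-194243 + 212155)*(-111037 + 179805) + K(25)))*(346894 + 118221) = (-361322 + 1/((-194243 + 212155)*(-111037 + 179805) + 25*(135 + 25**2 + 136*25)))*(346894 + 118221) = (-361322 + 1/(17912*68768 + 25*(135 + 625 + 3400)))*465115 = (-361322 + 1/(1231772416 + 25*4160))*465115 = (-361322 + 1/(1231772416 + 104000))*465115 = (-361322 + 1/1231876416)*465115 = -445104050381951/1231876416*465115 = -207024570393401139365/1231876416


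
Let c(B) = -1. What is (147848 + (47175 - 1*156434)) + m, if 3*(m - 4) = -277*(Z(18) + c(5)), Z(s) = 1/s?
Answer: 2088731/54 ≈ 38680.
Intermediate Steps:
m = 4925/54 (m = 4 + (-277*(1/18 - 1))/3 = 4 + (-277*(-17/18))/3 = 4 + (⅓)*(4709/18) = 4 + 4709/54 = 4925/54 ≈ 91.204)
(147848 + (47175 - 1*156434)) + m = (147848 + (47175 - 1*156434)) + 4925/54 = (147848 + (47175 - 156434)) + 4925/54 = (147848 - 109259) + 4925/54 = 38589 + 4925/54 = 2088731/54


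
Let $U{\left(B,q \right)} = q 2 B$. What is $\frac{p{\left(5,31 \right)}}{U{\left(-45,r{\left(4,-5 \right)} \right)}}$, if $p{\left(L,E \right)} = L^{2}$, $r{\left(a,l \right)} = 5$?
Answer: $- \frac{1}{18} \approx -0.055556$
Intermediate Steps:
$U{\left(B,q \right)} = 2 B q$ ($U{\left(B,q \right)} = 2 q B = 2 B q$)
$\frac{p{\left(5,31 \right)}}{U{\left(-45,r{\left(4,-5 \right)} \right)}} = \frac{5^{2}}{2 \left(-45\right) 5} = \frac{25}{-450} = 25 \left(- \frac{1}{450}\right) = - \frac{1}{18}$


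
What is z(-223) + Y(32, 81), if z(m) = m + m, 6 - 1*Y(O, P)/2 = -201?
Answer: -32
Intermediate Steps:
Y(O, P) = 414 (Y(O, P) = 12 - 2*(-201) = 12 + 402 = 414)
z(m) = 2*m
z(-223) + Y(32, 81) = 2*(-223) + 414 = -446 + 414 = -32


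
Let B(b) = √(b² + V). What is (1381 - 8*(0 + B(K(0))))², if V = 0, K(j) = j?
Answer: 1907161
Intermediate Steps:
B(b) = √(b²) (B(b) = √(b² + 0) = √(b²))
(1381 - 8*(0 + B(K(0))))² = (1381 - 8*(0 + √(0²)))² = (1381 - 8*(0 + √0))² = (1381 - 8*(0 + 0))² = (1381 - 8*0)² = (1381 + 0)² = 1381² = 1907161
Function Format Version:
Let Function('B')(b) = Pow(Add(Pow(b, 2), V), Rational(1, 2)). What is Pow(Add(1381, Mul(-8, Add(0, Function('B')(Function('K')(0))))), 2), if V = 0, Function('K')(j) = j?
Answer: 1907161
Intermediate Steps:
Function('B')(b) = Pow(Pow(b, 2), Rational(1, 2)) (Function('B')(b) = Pow(Add(Pow(b, 2), 0), Rational(1, 2)) = Pow(Pow(b, 2), Rational(1, 2)))
Pow(Add(1381, Mul(-8, Add(0, Function('B')(Function('K')(0))))), 2) = Pow(Add(1381, Mul(-8, Add(0, Pow(Pow(0, 2), Rational(1, 2))))), 2) = Pow(Add(1381, Mul(-8, Add(0, Pow(0, Rational(1, 2))))), 2) = Pow(Add(1381, Mul(-8, Add(0, 0))), 2) = Pow(Add(1381, Mul(-8, 0)), 2) = Pow(Add(1381, 0), 2) = Pow(1381, 2) = 1907161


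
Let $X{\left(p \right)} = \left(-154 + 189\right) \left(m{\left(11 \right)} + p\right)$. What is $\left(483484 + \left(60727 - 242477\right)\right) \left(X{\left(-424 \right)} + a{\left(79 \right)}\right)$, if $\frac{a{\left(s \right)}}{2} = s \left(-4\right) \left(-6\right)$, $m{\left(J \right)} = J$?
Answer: $-3217389642$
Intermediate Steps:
$a{\left(s \right)} = 48 s$ ($a{\left(s \right)} = 2 s \left(-4\right) \left(-6\right) = 2 - 4 s \left(-6\right) = 2 \cdot 24 s = 48 s$)
$X{\left(p \right)} = 385 + 35 p$ ($X{\left(p \right)} = \left(-154 + 189\right) \left(11 + p\right) = 35 \left(11 + p\right) = 385 + 35 p$)
$\left(483484 + \left(60727 - 242477\right)\right) \left(X{\left(-424 \right)} + a{\left(79 \right)}\right) = \left(483484 + \left(60727 - 242477\right)\right) \left(\left(385 + 35 \left(-424\right)\right) + 48 \cdot 79\right) = \left(483484 - 181750\right) \left(\left(385 - 14840\right) + 3792\right) = 301734 \left(-14455 + 3792\right) = 301734 \left(-10663\right) = -3217389642$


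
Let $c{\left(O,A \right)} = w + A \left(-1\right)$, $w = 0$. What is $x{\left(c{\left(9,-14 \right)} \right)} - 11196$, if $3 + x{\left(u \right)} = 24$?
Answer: $-11175$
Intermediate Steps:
$c{\left(O,A \right)} = - A$ ($c{\left(O,A \right)} = 0 + A \left(-1\right) = 0 - A = - A$)
$x{\left(u \right)} = 21$ ($x{\left(u \right)} = -3 + 24 = 21$)
$x{\left(c{\left(9,-14 \right)} \right)} - 11196 = 21 - 11196 = -11175$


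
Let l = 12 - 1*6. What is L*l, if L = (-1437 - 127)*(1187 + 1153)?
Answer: -21958560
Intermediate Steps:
L = -3659760 (L = -1564*2340 = -3659760)
l = 6 (l = 12 - 6 = 6)
L*l = -3659760*6 = -21958560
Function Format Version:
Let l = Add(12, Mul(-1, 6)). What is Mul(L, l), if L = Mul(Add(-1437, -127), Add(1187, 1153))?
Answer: -21958560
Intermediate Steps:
L = -3659760 (L = Mul(-1564, 2340) = -3659760)
l = 6 (l = Add(12, -6) = 6)
Mul(L, l) = Mul(-3659760, 6) = -21958560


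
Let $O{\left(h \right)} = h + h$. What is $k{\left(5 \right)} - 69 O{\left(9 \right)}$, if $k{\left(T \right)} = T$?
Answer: $-1237$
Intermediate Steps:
$O{\left(h \right)} = 2 h$
$k{\left(5 \right)} - 69 O{\left(9 \right)} = 5 - 69 \cdot 2 \cdot 9 = 5 - 1242 = -1237$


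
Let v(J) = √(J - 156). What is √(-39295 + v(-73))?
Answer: √(-39295 + I*√229) ≈ 0.0382 + 198.23*I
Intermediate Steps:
v(J) = √(-156 + J)
√(-39295 + v(-73)) = √(-39295 + √(-156 - 73)) = √(-39295 + √(-229)) = √(-39295 + I*√229)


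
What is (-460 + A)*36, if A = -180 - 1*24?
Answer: -23904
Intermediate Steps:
A = -204 (A = -180 - 24 = -204)
(-460 + A)*36 = (-460 - 204)*36 = -664*36 = -23904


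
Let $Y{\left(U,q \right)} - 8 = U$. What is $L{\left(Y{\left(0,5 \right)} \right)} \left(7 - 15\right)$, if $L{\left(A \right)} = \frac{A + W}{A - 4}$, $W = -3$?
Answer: $-10$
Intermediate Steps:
$Y{\left(U,q \right)} = 8 + U$
$L{\left(A \right)} = \frac{-3 + A}{-4 + A}$ ($L{\left(A \right)} = \frac{A - 3}{A - 4} = \frac{-3 + A}{-4 + A}$)
$L{\left(Y{\left(0,5 \right)} \right)} \left(7 - 15\right) = \frac{-3 + \left(8 + 0\right)}{-4 + \left(8 + 0\right)} \left(7 - 15\right) = \frac{-3 + 8}{-4 + 8} \left(-8\right) = \frac{1}{4} \cdot 5 \left(-8\right) = \frac{5}{4} \left(-8\right) = -10$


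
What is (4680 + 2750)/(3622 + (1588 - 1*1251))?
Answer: 7430/3959 ≈ 1.8767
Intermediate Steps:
(4680 + 2750)/(3622 + (1588 - 1*1251)) = 7430/(3622 + (1588 - 1251)) = 7430/(3622 + 337) = 7430/3959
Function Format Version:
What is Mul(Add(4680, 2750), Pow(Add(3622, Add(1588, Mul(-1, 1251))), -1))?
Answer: Rational(7430, 3959) ≈ 1.8767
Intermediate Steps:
Mul(Add(4680, 2750), Pow(Add(3622, Add(1588, Mul(-1, 1251))), -1)) = Mul(7430, Pow(Add(3622, Add(1588, -1251)), -1)) = Mul(7430, Pow(Add(3622, 337), -1)) = Mul(7430, Pow(3959, -1)) = Mul(7430, Rational(1, 3959)) = Rational(7430, 3959)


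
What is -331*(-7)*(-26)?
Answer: -60242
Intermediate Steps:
-331*(-7)*(-26) = 2317*(-26) = -60242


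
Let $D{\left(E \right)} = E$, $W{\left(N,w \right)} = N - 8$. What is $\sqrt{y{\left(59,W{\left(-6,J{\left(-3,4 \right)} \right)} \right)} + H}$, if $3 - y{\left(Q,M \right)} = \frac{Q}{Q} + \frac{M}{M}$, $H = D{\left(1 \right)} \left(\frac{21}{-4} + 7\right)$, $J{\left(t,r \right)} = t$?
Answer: $\frac{\sqrt{11}}{2} \approx 1.6583$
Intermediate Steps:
$W{\left(N,w \right)} = -8 + N$
$H = \frac{7}{4}$ ($H = 1 \left(\frac{21}{-4} + 7\right) = 1 \left(21 \left(- \frac{1}{4}\right) + 7\right) = 1 \left(- \frac{21}{4} + 7\right) = 1 \cdot \frac{7}{4} = \frac{7}{4} \approx 1.75$)
$y{\left(Q,M \right)} = 1$ ($y{\left(Q,M \right)} = 3 - \left(\frac{Q}{Q} + \frac{M}{M}\right) = 3 - \left(1 + 1\right) = 3 - 2 = 1$)
$\sqrt{y{\left(59,W{\left(-6,J{\left(-3,4 \right)} \right)} \right)} + H} = \sqrt{1 + \frac{7}{4}} = \sqrt{\frac{11}{4}} = \frac{\sqrt{11}}{2}$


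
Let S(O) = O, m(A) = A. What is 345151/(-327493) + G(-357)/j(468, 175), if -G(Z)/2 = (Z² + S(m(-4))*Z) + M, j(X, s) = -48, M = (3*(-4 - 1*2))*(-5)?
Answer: 14075835369/2619944 ≈ 5372.6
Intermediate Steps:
M = 90 (M = (3*(-4 - 2))*(-5) = (3*(-6))*(-5) = -18*(-5) = 90)
G(Z) = -180 - 2*Z² + 8*Z (G(Z) = -2*((Z² - 4*Z) + 90) = -2*(90 + Z² - 4*Z) = -180 - 2*Z² + 8*Z)
345151/(-327493) + G(-357)/j(468, 175) = 345151/(-327493) + (-180 - 2*(-357)² + 8*(-357))/(-48) = 345151*(-1/327493) + (-180 - 2*127449 - 2856)*(-1/48) = -345151/327493 + (-180 - 254898 - 2856)*(-1/48) = -345151/327493 - 257934*(-1/48) = -345151/327493 + 42989/8 = 14075835369/2619944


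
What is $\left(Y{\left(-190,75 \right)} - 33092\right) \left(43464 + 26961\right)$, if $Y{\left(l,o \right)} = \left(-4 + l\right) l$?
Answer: $265361400$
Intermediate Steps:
$Y{\left(l,o \right)} = l \left(-4 + l\right)$
$\left(Y{\left(-190,75 \right)} - 33092\right) \left(43464 + 26961\right) = \left(- 190 \left(-4 - 190\right) - 33092\right) \left(43464 + 26961\right) = \left(\left(-190\right) \left(-194\right) - 33092\right) 70425 = \left(36860 - 33092\right) 70425 = 3768 \cdot 70425 = 265361400$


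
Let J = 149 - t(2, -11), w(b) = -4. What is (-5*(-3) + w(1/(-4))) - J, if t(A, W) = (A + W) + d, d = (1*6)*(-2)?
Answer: -159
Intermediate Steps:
d = -12 (d = 6*(-2) = -12)
t(A, W) = -12 + A + W (t(A, W) = (A + W) - 12 = -12 + A + W)
J = 170 (J = 149 - (-12 + 2 - 11) = 149 - 1*(-21) = 149 + 21 = 170)
(-5*(-3) + w(1/(-4))) - J = (-5*(-3) - 4) - 1*170 = (15 - 4) - 170 = 11 - 170 = -159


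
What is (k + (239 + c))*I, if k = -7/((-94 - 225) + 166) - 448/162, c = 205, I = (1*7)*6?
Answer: 8507002/459 ≈ 18534.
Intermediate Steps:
I = 42 (I = 7*6 = 42)
k = -3745/1377 (k = -7/(-319 + 166) - 448*1/162 = -7/(-153) - 224/81 = -7*(-1/153) - 224/81 = 7/153 - 224/81 = -3745/1377 ≈ -2.7197)
(k + (239 + c))*I = (-3745/1377 + (239 + 205))*42 = (-3745/1377 + 444)*42 = (607643/1377)*42 = 8507002/459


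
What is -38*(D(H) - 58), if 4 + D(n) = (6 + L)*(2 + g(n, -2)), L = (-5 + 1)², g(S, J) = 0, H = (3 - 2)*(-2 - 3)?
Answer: 684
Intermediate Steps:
H = -5 (H = 1*(-5) = -5)
L = 16 (L = (-4)² = 16)
D(n) = 40 (D(n) = -4 + (6 + 16)*(2 + 0) = -4 + 22*2 = -4 + 44 = 40)
-38*(D(H) - 58) = -38*(40 - 58) = -38*(-18) = 684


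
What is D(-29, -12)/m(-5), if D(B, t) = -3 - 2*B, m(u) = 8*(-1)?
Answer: -55/8 ≈ -6.8750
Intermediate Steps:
m(u) = -8
D(-29, -12)/m(-5) = (-3 - 2*(-29))/(-8) = (-3 + 58)*(-1/8) = 55*(-1/8) = -55/8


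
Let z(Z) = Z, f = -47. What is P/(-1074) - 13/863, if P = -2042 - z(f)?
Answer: 569241/308954 ≈ 1.8425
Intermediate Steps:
P = -1995 (P = -2042 - 1*(-47) = -2042 + 47 = -1995)
P/(-1074) - 13/863 = -1995/(-1074) - 13/863 = -1995*(-1/1074) - 13*1/863 = 665/358 - 13/863 = 569241/308954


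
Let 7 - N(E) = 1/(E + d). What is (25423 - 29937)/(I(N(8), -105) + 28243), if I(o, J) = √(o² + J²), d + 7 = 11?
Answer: -18358401888/114862460567 + 54168*√1594489/114862460567 ≈ -0.15923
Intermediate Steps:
d = 4 (d = -7 + 11 = 4)
N(E) = 7 - 1/(4 + E) (N(E) = 7 - 1/(E + 4) = 7 - 1/(4 + E))
I(o, J) = √(J² + o²)
(25423 - 29937)/(I(N(8), -105) + 28243) = (25423 - 29937)/(√((-105)² + ((27 + 7*8)/(4 + 8))²) + 28243) = -4514/(√(11025 + ((27 + 56)/12)²) + 28243) = -4514/(√(11025 + ((1/12)*83)²) + 28243) = -4514/(√(11025 + (83/12)²) + 28243) = -4514/(√(11025 + 6889/144) + 28243) = -4514/(√(1594489/144) + 28243) = -4514/(√1594489/12 + 28243) = -4514/(28243 + √1594489/12)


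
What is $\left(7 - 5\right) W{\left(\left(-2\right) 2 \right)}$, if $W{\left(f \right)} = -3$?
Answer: $-6$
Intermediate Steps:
$\left(7 - 5\right) W{\left(\left(-2\right) 2 \right)} = \left(7 - 5\right) \left(-3\right) = 2 \left(-3\right) = -6$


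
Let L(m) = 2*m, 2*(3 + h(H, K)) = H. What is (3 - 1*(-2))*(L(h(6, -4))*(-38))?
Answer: 0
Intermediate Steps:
h(H, K) = -3 + H/2
(3 - 1*(-2))*(L(h(6, -4))*(-38)) = (3 - 1*(-2))*((2*(-3 + (½)*6))*(-38)) = (3 + 2)*((2*(-3 + 3))*(-38)) = 5*((2*0)*(-38)) = 5*(0*(-38)) = 5*0 = 0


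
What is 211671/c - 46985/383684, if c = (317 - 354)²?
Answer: 81150453499/525263396 ≈ 154.49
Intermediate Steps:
c = 1369 (c = (-37)² = 1369)
211671/c - 46985/383684 = 211671/1369 - 46985/383684 = 81150453499/525263396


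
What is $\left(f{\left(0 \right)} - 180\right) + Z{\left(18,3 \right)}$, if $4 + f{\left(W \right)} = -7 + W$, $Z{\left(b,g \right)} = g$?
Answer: $-188$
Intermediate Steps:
$f{\left(W \right)} = -11 + W$ ($f{\left(W \right)} = -4 + \left(-7 + W\right) = -11 + W$)
$\left(f{\left(0 \right)} - 180\right) + Z{\left(18,3 \right)} = \left(\left(-11 + 0\right) - 180\right) + 3 = \left(-11 - 180\right) + 3 = -191 + 3 = -188$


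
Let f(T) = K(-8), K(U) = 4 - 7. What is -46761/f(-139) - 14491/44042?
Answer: 686468163/44042 ≈ 15587.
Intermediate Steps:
K(U) = -3
f(T) = -3
-46761/f(-139) - 14491/44042 = -46761/(-3) - 14491/44042 = -46761*(-1/3) - 14491*1/44042 = 15587 - 14491/44042 = 686468163/44042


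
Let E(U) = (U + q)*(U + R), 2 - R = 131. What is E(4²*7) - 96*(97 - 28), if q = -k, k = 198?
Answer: -5162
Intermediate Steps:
R = -129 (R = 2 - 1*131 = 2 - 131 = -129)
q = -198 (q = -1*198 = -198)
E(U) = (-198 + U)*(-129 + U) (E(U) = (U - 198)*(U - 129) = (-198 + U)*(-129 + U))
E(4²*7) - 96*(97 - 28) = (25542 + (4²*7)² - 327*4²*7) - 96*(97 - 28) = (25542 + (16*7)² - 5232*7) - 96*69 = (25542 + 112² - 327*112) - 6624 = (25542 + 12544 - 36624) - 6624 = 1462 - 6624 = -5162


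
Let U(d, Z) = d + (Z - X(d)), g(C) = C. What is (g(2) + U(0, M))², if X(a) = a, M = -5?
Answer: 9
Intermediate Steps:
U(d, Z) = Z (U(d, Z) = d + (Z - d) = Z)
(g(2) + U(0, M))² = (2 - 5)² = (-3)² = 9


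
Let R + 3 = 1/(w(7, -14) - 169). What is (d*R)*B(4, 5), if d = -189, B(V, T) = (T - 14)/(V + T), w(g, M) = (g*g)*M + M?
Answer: -492912/869 ≈ -567.22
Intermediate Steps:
w(g, M) = M + M*g² (w(g, M) = g²*M + M = M*g² + M = M + M*g²)
B(V, T) = (-14 + T)/(T + V)
R = -2608/869 (R = -3 + 1/(-14*(1 + 7²) - 169) = -3 + 1/(-14*(1 + 49) - 169) = -3 + 1/(-14*50 - 169) = -3 + 1/(-700 - 169) = -3 + 1/(-869) = -3 - 1/869 = -2608/869 ≈ -3.0012)
(d*R)*B(4, 5) = (-189*(-2608/869))*((-14 + 5)/(5 + 4)) = 492912*(-9/9)/869 = 492912*((⅑)*(-9))/869 = (492912/869)*(-1) = -492912/869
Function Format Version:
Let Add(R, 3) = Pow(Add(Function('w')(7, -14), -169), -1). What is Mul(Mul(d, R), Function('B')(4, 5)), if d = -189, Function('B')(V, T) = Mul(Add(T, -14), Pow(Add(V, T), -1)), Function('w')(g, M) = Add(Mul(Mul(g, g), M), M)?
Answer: Rational(-492912, 869) ≈ -567.22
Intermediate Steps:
Function('w')(g, M) = Add(M, Mul(M, Pow(g, 2))) (Function('w')(g, M) = Add(Mul(Pow(g, 2), M), M) = Add(Mul(M, Pow(g, 2)), M) = Add(M, Mul(M, Pow(g, 2))))
Function('B')(V, T) = Mul(Pow(Add(T, V), -1), Add(-14, T)) (Function('B')(V, T) = Mul(Add(-14, T), Pow(Add(T, V), -1)) = Mul(Pow(Add(T, V), -1), Add(-14, T)))
R = Rational(-2608, 869) (R = Add(-3, Pow(Add(Mul(-14, Add(1, Pow(7, 2))), -169), -1)) = Add(-3, Pow(Add(Mul(-14, Add(1, 49)), -169), -1)) = Add(-3, Pow(Add(Mul(-14, 50), -169), -1)) = Add(-3, Pow(Add(-700, -169), -1)) = Add(-3, Pow(-869, -1)) = Add(-3, Rational(-1, 869)) = Rational(-2608, 869) ≈ -3.0012)
Mul(Mul(d, R), Function('B')(4, 5)) = Mul(Mul(-189, Rational(-2608, 869)), Mul(Pow(Add(5, 4), -1), Add(-14, 5))) = Mul(Rational(492912, 869), Mul(Pow(9, -1), -9)) = Mul(Rational(492912, 869), Mul(Rational(1, 9), -9)) = Mul(Rational(492912, 869), -1) = Rational(-492912, 869)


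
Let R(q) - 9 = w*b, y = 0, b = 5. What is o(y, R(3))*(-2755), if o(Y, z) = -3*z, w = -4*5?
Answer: -752115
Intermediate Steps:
w = -20
R(q) = -91 (R(q) = 9 - 20*5 = 9 - 100 = -91)
o(y, R(3))*(-2755) = -3*(-91)*(-2755) = 273*(-2755) = -752115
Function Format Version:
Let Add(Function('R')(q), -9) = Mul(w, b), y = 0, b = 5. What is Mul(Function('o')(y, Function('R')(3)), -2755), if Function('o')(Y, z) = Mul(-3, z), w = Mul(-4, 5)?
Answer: -752115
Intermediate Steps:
w = -20
Function('R')(q) = -91 (Function('R')(q) = Add(9, Mul(-20, 5)) = Add(9, -100) = -91)
Mul(Function('o')(y, Function('R')(3)), -2755) = Mul(Mul(-3, -91), -2755) = Mul(273, -2755) = -752115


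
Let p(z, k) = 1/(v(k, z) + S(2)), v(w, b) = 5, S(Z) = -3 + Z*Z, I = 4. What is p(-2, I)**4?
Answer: 1/1296 ≈ 0.00077160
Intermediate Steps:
S(Z) = -3 + Z**2
p(z, k) = 1/6 (p(z, k) = 1/(5 + (-3 + 2**2)) = 1/(5 + (-3 + 4)) = 1/(5 + 1) = 1/6)
p(-2, I)**4 = (1/6)**4 = 1/1296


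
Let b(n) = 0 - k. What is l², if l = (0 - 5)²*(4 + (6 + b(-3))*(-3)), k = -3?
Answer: 330625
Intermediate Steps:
b(n) = 3 (b(n) = 0 - 1*(-3) = 0 + 3 = 3)
l = -575 (l = (0 - 5)²*(4 + (6 + 3)*(-3)) = (-5)²*(4 + 9*(-3)) = 25*(4 - 27) = 25*(-23) = -575)
l² = (-575)² = 330625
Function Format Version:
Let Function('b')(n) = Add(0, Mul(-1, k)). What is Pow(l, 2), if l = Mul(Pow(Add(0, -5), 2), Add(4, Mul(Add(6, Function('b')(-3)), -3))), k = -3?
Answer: 330625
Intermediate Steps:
Function('b')(n) = 3 (Function('b')(n) = Add(0, Mul(-1, -3)) = Add(0, 3) = 3)
l = -575 (l = Mul(Pow(Add(0, -5), 2), Add(4, Mul(Add(6, 3), -3))) = Mul(Pow(-5, 2), Add(4, Mul(9, -3))) = Mul(25, Add(4, -27)) = Mul(25, -23) = -575)
Pow(l, 2) = Pow(-575, 2) = 330625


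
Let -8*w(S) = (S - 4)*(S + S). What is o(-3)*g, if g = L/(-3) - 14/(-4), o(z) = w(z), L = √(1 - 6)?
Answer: -147/8 + 7*I*√5/4 ≈ -18.375 + 3.9131*I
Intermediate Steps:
L = I*√5 (L = √(-5) = I*√5 ≈ 2.2361*I)
w(S) = -S*(-4 + S)/4 (w(S) = -(S - 4)*(S + S)/8 = -(-4 + S)*2*S/8 = -S*(-4 + S)/4)
o(z) = z*(4 - z)/4
g = 7/2 - I*√5/3 (g = (I*√5)/(-3) - 14/(-4) = (I*√5)*(-⅓) - 14*(-¼) = -I*√5/3 + 7/2 = 7/2 - I*√5/3 ≈ 3.5 - 0.74536*I)
o(-3)*g = ((¼)*(-3)*(4 - 1*(-3)))*(7/2 - I*√5/3) = ((¼)*(-3)*(4 + 3))*(7/2 - I*√5/3) = ((¼)*(-3)*7)*(7/2 - I*√5/3) = -21*(7/2 - I*√5/3)/4 = -147/8 + 7*I*√5/4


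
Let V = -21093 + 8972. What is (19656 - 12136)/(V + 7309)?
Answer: -1880/1203 ≈ -1.5628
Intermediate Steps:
V = -12121
(19656 - 12136)/(V + 7309) = (19656 - 12136)/(-12121 + 7309) = 7520/(-4812) = 7520*(-1/4812) = -1880/1203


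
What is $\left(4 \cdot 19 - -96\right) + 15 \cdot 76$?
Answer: $1312$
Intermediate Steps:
$\left(4 \cdot 19 - -96\right) + 15 \cdot 76 = \left(76 + 96\right) + 1140 = 172 + 1140 = 1312$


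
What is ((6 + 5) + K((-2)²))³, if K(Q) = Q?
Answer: 3375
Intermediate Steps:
((6 + 5) + K((-2)²))³ = ((6 + 5) + (-2)²)³ = (11 + 4)³ = 15³ = 3375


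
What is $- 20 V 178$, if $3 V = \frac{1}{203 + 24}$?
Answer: $- \frac{3560}{681} \approx -5.2276$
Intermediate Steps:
$V = \frac{1}{681}$ ($V = \frac{1}{3 \left(203 + 24\right)} = \frac{1}{3 \cdot 227} = \frac{1}{3} \cdot \frac{1}{227} = \frac{1}{681} \approx 0.0014684$)
$- 20 V 178 = \left(-20\right) \frac{1}{681} \cdot 178 = \left(- \frac{20}{681}\right) 178 = - \frac{3560}{681}$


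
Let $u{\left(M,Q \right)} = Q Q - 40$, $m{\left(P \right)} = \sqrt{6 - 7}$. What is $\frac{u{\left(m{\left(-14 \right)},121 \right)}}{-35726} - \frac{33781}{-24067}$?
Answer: $\frac{855457739}{859817642} \approx 0.99493$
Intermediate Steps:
$m{\left(P \right)} = i$ ($m{\left(P \right)} = \sqrt{-1} = i$)
$u{\left(M,Q \right)} = -40 + Q^{2}$ ($u{\left(M,Q \right)} = Q^{2} - 40 = -40 + Q^{2}$)
$\frac{u{\left(m{\left(-14 \right)},121 \right)}}{-35726} - \frac{33781}{-24067} = \frac{-40 + 121^{2}}{-35726} - \frac{33781}{-24067} = \left(-40 + 14641\right) \left(- \frac{1}{35726}\right) - - \frac{33781}{24067} = 14601 \left(- \frac{1}{35726}\right) + \frac{33781}{24067} = - \frac{14601}{35726} + \frac{33781}{24067} = \frac{855457739}{859817642}$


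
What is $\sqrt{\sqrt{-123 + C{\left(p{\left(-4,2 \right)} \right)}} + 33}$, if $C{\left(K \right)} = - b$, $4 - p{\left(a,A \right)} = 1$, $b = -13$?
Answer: $\sqrt{33 + i \sqrt{110}} \approx 5.8149 + 0.90183 i$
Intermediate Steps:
$p{\left(a,A \right)} = 3$ ($p{\left(a,A \right)} = 4 - 1 = 3$)
$C{\left(K \right)} = 13$ ($C{\left(K \right)} = \left(-1\right) \left(-13\right) = 13$)
$\sqrt{\sqrt{-123 + C{\left(p{\left(-4,2 \right)} \right)}} + 33} = \sqrt{\sqrt{-123 + 13} + 33} = \sqrt{\sqrt{-110} + 33} = \sqrt{i \sqrt{110} + 33} = \sqrt{33 + i \sqrt{110}}$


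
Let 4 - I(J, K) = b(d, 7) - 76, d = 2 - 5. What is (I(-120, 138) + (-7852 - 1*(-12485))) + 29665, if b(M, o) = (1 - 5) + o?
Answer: 34375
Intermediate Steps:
d = -3
b(M, o) = -4 + o
I(J, K) = 77 (I(J, K) = 4 - ((-4 + 7) - 76) = 4 - (3 - 76) = 4 - 1*(-73) = 4 + 73 = 77)
(I(-120, 138) + (-7852 - 1*(-12485))) + 29665 = (77 + (-7852 - 1*(-12485))) + 29665 = (77 + (-7852 + 12485)) + 29665 = (77 + 4633) + 29665 = 4710 + 29665 = 34375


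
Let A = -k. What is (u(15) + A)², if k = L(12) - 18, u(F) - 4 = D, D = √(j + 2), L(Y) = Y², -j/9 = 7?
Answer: (-122 + I*√61)² ≈ 14823.0 - 1905.7*I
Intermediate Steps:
j = -63 (j = -9*7 = -63)
D = I*√61 (D = √(-63 + 2) = √(-61) = I*√61 ≈ 7.8102*I)
u(F) = 4 + I*√61
k = 126 (k = 12² - 18 = 144 - 18 = 126)
A = -126 (A = -1*126 = -126)
(u(15) + A)² = ((4 + I*√61) - 126)² = (-122 + I*√61)²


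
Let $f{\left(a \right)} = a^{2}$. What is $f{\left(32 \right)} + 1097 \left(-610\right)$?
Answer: $-668146$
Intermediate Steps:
$f{\left(32 \right)} + 1097 \left(-610\right) = 32^{2} + 1097 \left(-610\right) = 1024 - 669170 = -668146$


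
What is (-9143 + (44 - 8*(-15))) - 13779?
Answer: -22758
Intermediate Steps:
(-9143 + (44 - 8*(-15))) - 13779 = (-9143 + (44 + 120)) - 13779 = (-9143 + 164) - 13779 = -8979 - 13779 = -22758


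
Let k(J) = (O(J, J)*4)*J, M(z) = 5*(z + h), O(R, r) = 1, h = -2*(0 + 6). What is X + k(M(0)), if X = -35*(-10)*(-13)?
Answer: -4790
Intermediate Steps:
h = -12 (h = -2*6 = -12)
M(z) = -60 + 5*z (M(z) = 5*(z - 12) = 5*(-12 + z) = -60 + 5*z)
X = -4550 (X = 350*(-13) = -4550)
k(J) = 4*J (k(J) = (1*4)*J = 4*J)
X + k(M(0)) = -4550 + 4*(-60 + 5*0) = -4550 + 4*(-60 + 0) = -4550 + 4*(-60) = -4550 - 240 = -4790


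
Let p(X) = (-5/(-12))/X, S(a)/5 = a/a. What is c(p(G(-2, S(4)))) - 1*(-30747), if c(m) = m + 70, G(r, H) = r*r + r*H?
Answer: 2218819/72 ≈ 30817.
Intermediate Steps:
S(a) = 5 (S(a) = 5*(a/a) = 5*1 = 5)
G(r, H) = r**2 + H*r
p(X) = 5/(12*X) (p(X) = (-5*(-1/12))/X = 5/(12*X))
c(m) = 70 + m
c(p(G(-2, S(4)))) - 1*(-30747) = (70 + 5/(12*((-2*(5 - 2))))) - 1*(-30747) = (70 + 5/(12*((-2*3)))) + 30747 = (70 + (5/12)/(-6)) + 30747 = (70 + (5/12)*(-1/6)) + 30747 = (70 - 5/72) + 30747 = 5035/72 + 30747 = 2218819/72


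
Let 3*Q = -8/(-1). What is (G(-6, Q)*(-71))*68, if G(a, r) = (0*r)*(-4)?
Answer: 0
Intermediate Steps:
Q = 8/3 (Q = (-8/(-1))/3 = (-8*(-1))/3 = (1/3)*8 = 8/3 ≈ 2.6667)
G(a, r) = 0 (G(a, r) = 0*(-4) = 0)
(G(-6, Q)*(-71))*68 = (0*(-71))*68 = 0*68 = 0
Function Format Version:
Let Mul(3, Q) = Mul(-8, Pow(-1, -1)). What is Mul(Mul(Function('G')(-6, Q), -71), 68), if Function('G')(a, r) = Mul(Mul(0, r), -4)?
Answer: 0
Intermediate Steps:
Q = Rational(8, 3) (Q = Mul(Rational(1, 3), Mul(-8, Pow(-1, -1))) = Mul(Rational(1, 3), Mul(-8, -1)) = Mul(Rational(1, 3), 8) = Rational(8, 3) ≈ 2.6667)
Function('G')(a, r) = 0 (Function('G')(a, r) = Mul(0, -4) = 0)
Mul(Mul(Function('G')(-6, Q), -71), 68) = Mul(Mul(0, -71), 68) = Mul(0, 68) = 0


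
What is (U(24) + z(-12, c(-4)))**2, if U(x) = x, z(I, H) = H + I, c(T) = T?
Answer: 64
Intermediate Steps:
(U(24) + z(-12, c(-4)))**2 = (24 + (-4 - 12))**2 = (24 - 16)**2 = 8**2 = 64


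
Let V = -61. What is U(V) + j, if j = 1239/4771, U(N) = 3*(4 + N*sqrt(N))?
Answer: 58491/4771 - 183*I*sqrt(61) ≈ 12.26 - 1429.3*I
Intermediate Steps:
U(N) = 12 + 3*N**(3/2) (U(N) = 3*(4 + N**(3/2)) = 12 + 3*N**(3/2))
j = 1239/4771 (j = 1239*(1/4771) = 1239/4771 ≈ 0.25969)
U(V) + j = (12 + 3*(-61)**(3/2)) + 1239/4771 = (12 + 3*(-61*I*sqrt(61))) + 1239/4771 = (12 - 183*I*sqrt(61)) + 1239/4771 = 58491/4771 - 183*I*sqrt(61)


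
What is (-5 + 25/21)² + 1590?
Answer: 707590/441 ≈ 1604.5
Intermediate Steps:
(-5 + 25/21)² + 1590 = (-80/21)² + 1590 = 6400/441 + 1590 = 707590/441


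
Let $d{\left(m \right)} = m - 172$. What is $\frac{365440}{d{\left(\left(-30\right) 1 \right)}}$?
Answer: $- \frac{182720}{101} \approx -1809.1$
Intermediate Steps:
$d{\left(m \right)} = -172 + m$
$\frac{365440}{d{\left(\left(-30\right) 1 \right)}} = \frac{365440}{-172 - 30} = \frac{365440}{-202} = 365440 \left(- \frac{1}{202}\right) = - \frac{182720}{101}$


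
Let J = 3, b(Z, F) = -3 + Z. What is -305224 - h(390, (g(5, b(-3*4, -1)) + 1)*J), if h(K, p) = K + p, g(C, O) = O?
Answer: -305572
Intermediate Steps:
-305224 - h(390, (g(5, b(-3*4, -1)) + 1)*J) = -305224 - (390 + ((-3 - 3*4) + 1)*3) = -305224 - (390 + ((-3 - 12) + 1)*3) = -305224 - (390 + (-15 + 1)*3) = -305224 - (390 - 14*3) = -305224 - (390 - 42) = -305224 - 1*348 = -305224 - 348 = -305572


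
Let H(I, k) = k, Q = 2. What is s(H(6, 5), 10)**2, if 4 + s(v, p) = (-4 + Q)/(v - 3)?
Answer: 25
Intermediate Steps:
s(v, p) = -4 - 2/(-3 + v) (s(v, p) = -4 + (-4 + 2)/(v - 3) = -4 - 2/(-3 + v))
s(H(6, 5), 10)**2 = (2*(5 - 2*5)/(-3 + 5))**2 = (2*(5 - 10)/2)**2 = (2*(1/2)*(-5))**2 = (-5)**2 = 25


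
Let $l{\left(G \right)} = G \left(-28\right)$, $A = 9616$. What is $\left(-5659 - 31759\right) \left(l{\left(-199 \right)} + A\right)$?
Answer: $-568304584$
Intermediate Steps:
$l{\left(G \right)} = - 28 G$
$\left(-5659 - 31759\right) \left(l{\left(-199 \right)} + A\right) = \left(-5659 - 31759\right) \left(\left(-28\right) \left(-199\right) + 9616\right) = - 37418 \left(5572 + 9616\right) = \left(-37418\right) 15188 = -568304584$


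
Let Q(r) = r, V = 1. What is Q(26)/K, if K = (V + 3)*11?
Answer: 13/22 ≈ 0.59091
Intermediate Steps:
K = 44 (K = (1 + 3)*11 = 4*11 = 44)
Q(26)/K = 26/44 = 26*(1/44) = 13/22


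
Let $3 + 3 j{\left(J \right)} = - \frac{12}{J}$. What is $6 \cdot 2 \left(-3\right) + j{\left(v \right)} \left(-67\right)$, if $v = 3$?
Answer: $\frac{361}{3} \approx 120.33$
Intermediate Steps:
$j{\left(J \right)} = -1 - \frac{4}{J}$ ($j{\left(J \right)} = -1 + \frac{\left(-12\right) \frac{1}{J}}{3} = -1 - \frac{4}{J}$)
$6 \cdot 2 \left(-3\right) + j{\left(v \right)} \left(-67\right) = 6 \cdot 2 \left(-3\right) + \frac{-4 - 3}{3} \left(-67\right) = 12 \left(-3\right) + \frac{-4 - 3}{3} \left(-67\right) = -36 + \frac{1}{3} \left(-7\right) \left(-67\right) = -36 - - \frac{469}{3} = -36 + \frac{469}{3} = \frac{361}{3}$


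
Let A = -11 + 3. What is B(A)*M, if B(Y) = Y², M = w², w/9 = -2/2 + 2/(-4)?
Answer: 11664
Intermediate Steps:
w = -27/2 (w = 9*(-2/2 + 2/(-4)) = 9*(-2*½ + 2*(-¼)) = 9*(-1 - ½) = 9*(-3/2) = -27/2 ≈ -13.500)
M = 729/4 (M = (-27/2)² = 729/4 ≈ 182.25)
A = -8
B(A)*M = (-8)²*(729/4) = 64*(729/4) = 11664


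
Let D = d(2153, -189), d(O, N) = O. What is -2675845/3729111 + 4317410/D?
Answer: 16094340028225/8028775983 ≈ 2004.6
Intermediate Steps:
D = 2153
-2675845/3729111 + 4317410/D = -2675845/3729111 + 4317410/2153 = 16094340028225/8028775983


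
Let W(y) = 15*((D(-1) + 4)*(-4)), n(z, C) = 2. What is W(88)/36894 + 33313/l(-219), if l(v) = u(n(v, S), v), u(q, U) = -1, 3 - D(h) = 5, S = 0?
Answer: -204841657/6149 ≈ -33313.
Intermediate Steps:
D(h) = -2 (D(h) = 3 - 1*5 = 3 - 5 = -2)
W(y) = -120 (W(y) = 15*((-2 + 4)*(-4)) = 15*(2*(-4)) = 15*(-8) = -120)
l(v) = -1
W(88)/36894 + 33313/l(-219) = -120/36894 + 33313/(-1) = -120*1/36894 + 33313*(-1) = -20/6149 - 33313 = -204841657/6149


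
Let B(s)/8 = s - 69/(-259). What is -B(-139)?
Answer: 287456/259 ≈ 1109.9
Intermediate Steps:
B(s) = 552/259 + 8*s (B(s) = 8*(s - 69/(-259)) = 8*(s - 69*(-1/259)) = 8*(s + 69/259) = 8*(69/259 + s) = 552/259 + 8*s)
-B(-139) = -(552/259 + 8*(-139)) = -(552/259 - 1112) = -1*(-287456/259) = 287456/259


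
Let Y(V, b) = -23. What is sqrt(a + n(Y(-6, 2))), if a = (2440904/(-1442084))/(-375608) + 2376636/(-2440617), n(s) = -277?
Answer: 3*I*sqrt(23427659173607357751075674586990973)/27541258825391738 ≈ 16.673*I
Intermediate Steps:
a = -53638276143410501/55082517650783476 (a = (2440904*(-1/1442084))*(-1/375608) + 2376636*(-1/2440617) = -610226/360521*(-1/375608) - 792212/813539 = 305113/67707285884 - 792212/813539 = -53638276143410501/55082517650783476 ≈ -0.97378)
sqrt(a + n(Y(-6, 2))) = sqrt(-53638276143410501/55082517650783476 - 277) = sqrt(-15311495665410433353/55082517650783476) = 3*I*sqrt(23427659173607357751075674586990973)/27541258825391738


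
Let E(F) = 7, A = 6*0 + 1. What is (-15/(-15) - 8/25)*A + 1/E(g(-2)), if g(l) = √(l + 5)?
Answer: 144/175 ≈ 0.82286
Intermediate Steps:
g(l) = √(5 + l)
A = 1 (A = 0 + 1 = 1)
(-15/(-15) - 8/25)*A + 1/E(g(-2)) = (-15/(-15) - 8/25)*1 + 1/7 = (-15*(-1/15) - 8*1/25)*1 + ⅐ = (1 - 8/25)*1 + ⅐ = (17/25)*1 + ⅐ = 17/25 + ⅐ = 144/175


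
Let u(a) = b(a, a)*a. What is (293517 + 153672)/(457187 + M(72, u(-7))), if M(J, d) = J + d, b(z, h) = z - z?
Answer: 447189/457259 ≈ 0.97798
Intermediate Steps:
b(z, h) = 0
u(a) = 0 (u(a) = 0*a = 0)
(293517 + 153672)/(457187 + M(72, u(-7))) = (293517 + 153672)/(457187 + (72 + 0)) = 447189/(457187 + 72) = 447189/457259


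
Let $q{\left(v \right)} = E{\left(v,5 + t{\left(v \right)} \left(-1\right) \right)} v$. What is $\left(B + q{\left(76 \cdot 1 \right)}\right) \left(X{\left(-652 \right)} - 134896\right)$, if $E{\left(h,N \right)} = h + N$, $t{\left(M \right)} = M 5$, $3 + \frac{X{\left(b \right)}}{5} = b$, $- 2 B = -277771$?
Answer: $- \frac{32100301233}{2} \approx -1.605 \cdot 10^{10}$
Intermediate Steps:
$B = \frac{277771}{2}$ ($B = \left(- \frac{1}{2}\right) \left(-277771\right) = \frac{277771}{2} \approx 1.3889 \cdot 10^{5}$)
$X{\left(b \right)} = -15 + 5 b$
$t{\left(M \right)} = 5 M$
$E{\left(h,N \right)} = N + h$
$q{\left(v \right)} = v \left(5 - 4 v\right)$ ($q{\left(v \right)} = \left(\left(5 + 5 v \left(-1\right)\right) + v\right) v = \left(\left(5 - 5 v\right) + v\right) v = \left(5 - 4 v\right) v = v \left(5 - 4 v\right)$)
$\left(B + q{\left(76 \cdot 1 \right)}\right) \left(X{\left(-652 \right)} - 134896\right) = \left(\frac{277771}{2} + 76 \cdot 1 \left(5 - 4 \cdot 76 \cdot 1\right)\right) \left(\left(-15 + 5 \left(-652\right)\right) - 134896\right) = \left(\frac{277771}{2} + 76 \left(5 - 304\right)\right) \left(\left(-15 - 3260\right) - 134896\right) = \left(\frac{277771}{2} + 76 \left(5 - 304\right)\right) \left(-3275 - 134896\right) = \left(\frac{277771}{2} + 76 \left(-299\right)\right) \left(-138171\right) = \left(\frac{277771}{2} - 22724\right) \left(-138171\right) = \frac{232323}{2} \left(-138171\right) = - \frac{32100301233}{2}$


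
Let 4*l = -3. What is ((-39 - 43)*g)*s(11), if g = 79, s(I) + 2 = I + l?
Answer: -106887/2 ≈ -53444.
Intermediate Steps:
l = -¾ (l = (¼)*(-3) = -¾ ≈ -0.75000)
s(I) = -11/4 + I (s(I) = -2 + (I - ¾) = -2 + (-¾ + I) = -11/4 + I)
((-39 - 43)*g)*s(11) = ((-39 - 43)*79)*(-11/4 + 11) = -82*79*(33/4) = -6478*33/4 = -106887/2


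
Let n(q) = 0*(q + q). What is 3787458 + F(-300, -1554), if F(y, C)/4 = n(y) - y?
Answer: 3788658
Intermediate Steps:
n(q) = 0 (n(q) = 0*(2*q) = 0)
F(y, C) = -4*y (F(y, C) = 4*(0 - y) = 4*(-y) = -4*y)
3787458 + F(-300, -1554) = 3787458 - 4*(-300) = 3787458 + 1200 = 3788658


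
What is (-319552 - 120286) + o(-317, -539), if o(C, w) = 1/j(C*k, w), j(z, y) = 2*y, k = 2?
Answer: -474145365/1078 ≈ -4.3984e+5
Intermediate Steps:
o(C, w) = 1/(2*w)
(-319552 - 120286) + o(-317, -539) = (-319552 - 120286) + (½)/(-539) = -439838 + (½)*(-1/539) = -439838 - 1/1078 = -474145365/1078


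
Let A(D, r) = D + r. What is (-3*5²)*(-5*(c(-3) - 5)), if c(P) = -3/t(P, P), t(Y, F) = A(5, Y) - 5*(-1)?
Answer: -14250/7 ≈ -2035.7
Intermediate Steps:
t(Y, F) = 10 + Y (t(Y, F) = (5 + Y) - 5*(-1) = (5 + Y) + 5 = 10 + Y)
c(P) = -3/(10 + P)
(-3*5²)*(-5*(c(-3) - 5)) = (-3*5²)*(-5*(-3/(10 - 3) - 5)) = (-3*25)*(-5*(-3/7 - 5)) = -(-375)*(-3*⅐ - 5) = -(-375)*(-3/7 - 5) = -(-375)*(-38)/7 = -75*190/7 = -14250/7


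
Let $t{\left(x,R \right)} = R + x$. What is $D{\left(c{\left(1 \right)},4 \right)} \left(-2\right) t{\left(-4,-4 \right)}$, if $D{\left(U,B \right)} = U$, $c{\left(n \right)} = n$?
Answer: $16$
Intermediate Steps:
$D{\left(c{\left(1 \right)},4 \right)} \left(-2\right) t{\left(-4,-4 \right)} = 1 \left(-2\right) \left(-4 - 4\right) = \left(-2\right) \left(-8\right) = 16$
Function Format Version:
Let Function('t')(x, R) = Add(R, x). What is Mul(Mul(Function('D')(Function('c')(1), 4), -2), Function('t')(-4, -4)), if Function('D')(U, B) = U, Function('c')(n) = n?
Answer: 16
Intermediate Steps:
Mul(Mul(Function('D')(Function('c')(1), 4), -2), Function('t')(-4, -4)) = Mul(Mul(1, -2), Add(-4, -4)) = Mul(-2, -8) = 16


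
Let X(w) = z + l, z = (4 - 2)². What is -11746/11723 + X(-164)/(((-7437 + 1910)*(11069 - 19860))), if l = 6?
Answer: -570712851092/569595447611 ≈ -1.0020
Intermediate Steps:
z = 4 (z = 2² = 4)
X(w) = 10 (X(w) = 4 + 6 = 10)
-11746/11723 + X(-164)/(((-7437 + 1910)*(11069 - 19860))) = -11746/11723 + 10/(((-7437 + 1910)*(11069 - 19860))) = -11746*1/11723 + 10/((-5527*(-8791))) = -11746/11723 + 10/48587857 = -570712851092/569595447611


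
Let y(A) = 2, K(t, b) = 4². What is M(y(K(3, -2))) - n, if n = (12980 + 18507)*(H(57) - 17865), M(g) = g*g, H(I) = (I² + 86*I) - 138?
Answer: 310209928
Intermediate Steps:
K(t, b) = 16
H(I) = -138 + I² + 86*I
M(g) = g²
n = -310209924 (n = (12980 + 18507)*((-138 + 57² + 86*57) - 17865) = 31487*((-138 + 3249 + 4902) - 17865) = 31487*(8013 - 17865) = 31487*(-9852) = -310209924)
M(y(K(3, -2))) - n = 2² - 1*(-310209924) = 4 + 310209924 = 310209928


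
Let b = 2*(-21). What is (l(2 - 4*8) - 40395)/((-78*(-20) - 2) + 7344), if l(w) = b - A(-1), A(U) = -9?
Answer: -20214/4451 ≈ -4.5415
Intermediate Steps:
b = -42
l(w) = -33 (l(w) = -42 - 1*(-9) = -42 + 9 = -33)
(l(2 - 4*8) - 40395)/((-78*(-20) - 2) + 7344) = (-33 - 40395)/((-78*(-20) - 2) + 7344) = -40428/((1560 - 2) + 7344) = -40428/(1558 + 7344) = -40428/8902 = -40428*1/8902 = -20214/4451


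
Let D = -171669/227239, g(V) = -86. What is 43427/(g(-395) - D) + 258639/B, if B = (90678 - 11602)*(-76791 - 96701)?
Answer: -135383850077876891291/265750205565291920 ≈ -509.44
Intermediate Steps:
B = -13719053392 (B = 79076*(-173492) = -13719053392)
D = -171669/227239 (D = -171669*1/227239 = -171669/227239 ≈ -0.75546)
43427/(g(-395) - D) + 258639/B = 43427/(-86 - 1*(-171669/227239)) + 258639/(-13719053392) = 43427/(-86 + 171669/227239) + 258639*(-1/13719053392) = 43427/(-19370885/227239) - 258639/13719053392 = 43427*(-227239/19370885) - 258639/13719053392 = -9868308053/19370885 - 258639/13719053392 = -135383850077876891291/265750205565291920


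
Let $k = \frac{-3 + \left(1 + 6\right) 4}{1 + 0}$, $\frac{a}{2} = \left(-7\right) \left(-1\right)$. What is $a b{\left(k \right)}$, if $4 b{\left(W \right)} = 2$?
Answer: $7$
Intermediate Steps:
$a = 14$ ($a = 2 \left(\left(-7\right) \left(-1\right)\right) = 2 \cdot 7 = 14$)
$k = 25$ ($k = \frac{-3 + 7 \cdot 4}{1} = \left(-3 + 28\right) 1 = 25 \cdot 1 = 25$)
$b{\left(W \right)} = \frac{1}{2}$ ($b{\left(W \right)} = \frac{1}{4} \cdot 2 = \frac{1}{2}$)
$a b{\left(k \right)} = 14 \cdot \frac{1}{2} = 7$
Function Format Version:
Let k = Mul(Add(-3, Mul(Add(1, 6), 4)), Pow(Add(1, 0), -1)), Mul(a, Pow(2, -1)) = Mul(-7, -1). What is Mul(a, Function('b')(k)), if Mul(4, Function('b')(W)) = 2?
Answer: 7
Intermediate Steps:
a = 14 (a = Mul(2, Mul(-7, -1)) = Mul(2, 7) = 14)
k = 25 (k = Mul(Add(-3, Mul(7, 4)), Pow(1, -1)) = Mul(Add(-3, 28), 1) = Mul(25, 1) = 25)
Function('b')(W) = Rational(1, 2) (Function('b')(W) = Mul(Rational(1, 4), 2) = Rational(1, 2))
Mul(a, Function('b')(k)) = Mul(14, Rational(1, 2)) = 7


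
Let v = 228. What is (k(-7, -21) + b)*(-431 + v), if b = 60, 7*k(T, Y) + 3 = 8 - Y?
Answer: -12934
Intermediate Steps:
k(T, Y) = 5/7 - Y/7 (k(T, Y) = -3/7 + (8 - Y)/7 = -3/7 + (8/7 - Y/7) = 5/7 - Y/7)
(k(-7, -21) + b)*(-431 + v) = ((5/7 - ⅐*(-21)) + 60)*(-431 + 228) = ((5/7 + 3) + 60)*(-203) = (26/7 + 60)*(-203) = (446/7)*(-203) = -12934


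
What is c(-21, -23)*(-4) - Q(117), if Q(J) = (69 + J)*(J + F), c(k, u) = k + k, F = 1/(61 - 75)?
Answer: -151065/7 ≈ -21581.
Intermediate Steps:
F = -1/14 (F = 1/(-14) = -1/14 ≈ -0.071429)
c(k, u) = 2*k
Q(J) = (69 + J)*(-1/14 + J) (Q(J) = (69 + J)*(J - 1/14) = (69 + J)*(-1/14 + J))
c(-21, -23)*(-4) - Q(117) = (2*(-21))*(-4) - (-69/14 + 117² + (965/14)*117) = -42*(-4) - (-69/14 + 13689 + 112905/14) = 168 - 1*152241/7 = 168 - 152241/7 = -151065/7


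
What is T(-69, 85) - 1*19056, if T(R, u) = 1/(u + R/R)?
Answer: -1638815/86 ≈ -19056.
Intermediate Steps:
T(R, u) = 1/(1 + u) (T(R, u) = 1/(u + 1) = 1/(1 + u))
T(-69, 85) - 1*19056 = 1/(1 + 85) - 1*19056 = 1/86 - 19056 = -1638815/86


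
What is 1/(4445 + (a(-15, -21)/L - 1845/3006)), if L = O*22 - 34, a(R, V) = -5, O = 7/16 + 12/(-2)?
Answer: 417834/1857029035 ≈ 0.00022500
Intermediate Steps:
O = -89/16 (O = 7*(1/16) + 12*(-½) = 7/16 - 6 = -89/16 ≈ -5.5625)
L = -1251/8 (L = -89/16*22 - 34 = -979/8 - 34 = -1251/8 ≈ -156.38)
1/(4445 + (a(-15, -21)/L - 1845/3006)) = 1/(4445 + (-5/(-1251/8) - 1845/3006)) = 1/(4445 + (-5*(-8/1251) - 1845*1/3006)) = 1/(4445 + (40/1251 - 205/334)) = 1/(4445 - 243095/417834) = 1/(1857029035/417834) = 417834/1857029035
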